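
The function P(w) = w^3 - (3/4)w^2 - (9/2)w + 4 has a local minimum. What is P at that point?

-17/16

P'(w) = 3w^2 - (3/2)w - 9/2. Setting P'(w) = 0 gives w ∈ {-1, 3/2}.
P''(w) = 6w - 3/2. P''(-1) = -15/2 < 0 ⇒ local maximum; P''(3/2) = 15/2 > 0 ⇒ local minimum.
So the local minimum value is P(3/2) = -17/16.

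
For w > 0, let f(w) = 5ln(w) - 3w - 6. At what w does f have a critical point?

f'(w) = 5/w − 3 = 0 gives w = 5/3.
f''(w) = -5/w², which is negative for w > 0, so this is a local maximum.
f(5/3) = 5·ln(5/3) - 5 - 6 ≈ -8.4459.

5/3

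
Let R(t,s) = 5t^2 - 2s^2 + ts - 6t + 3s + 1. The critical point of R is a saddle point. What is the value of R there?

32/41

∂R/∂t = 10t + s - 6 = 0 and ∂R/∂s = t - 4s + 3 = 0, so (t, s) = (21/41, 36/41).
The Hessian has R_{tt} = 10, R_{ss} = -4, R_{ts} = 1, giving D = -41 < 0, so the point is a saddle point.
R(21/41, 36/41) = 32/41.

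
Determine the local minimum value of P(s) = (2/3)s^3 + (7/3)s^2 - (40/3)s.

-1025/81

P'(s) = 2s^2 + (14/3)s - 40/3. Setting P'(s) = 0 gives s ∈ {-4, 5/3}.
Second-derivative test with P''(s) = 4s + 14/3: P''(-4) = -34/3 < 0 ⇒ local maximum; P''(5/3) = 34/3 > 0 ⇒ local minimum.
The local minimum is P(5/3) = -1025/81.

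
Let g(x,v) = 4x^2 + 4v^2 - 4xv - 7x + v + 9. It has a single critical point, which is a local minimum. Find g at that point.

∂g/∂x = 8x - 4v - 7 = 0 and ∂g/∂v = -4x + 8v + 1 = 0, so (x, v) = (13/12, 5/12).
The Hessian has g_{xx} = 8, g_{vv} = 8, g_{xv} = -4, giving D = 48 > 0 with g_{xx} > 0, so the point is a local minimum.
g(13/12, 5/12) = 65/12.

65/12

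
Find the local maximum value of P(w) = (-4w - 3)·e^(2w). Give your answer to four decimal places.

P'(w) = (-4)·e^(2w) + (-4w - 3)·2·e^(2w) = (-8w - 10)·e^(2w). Since e^(2w) > 0, the only critical point is w = -5/4.
P''(-5/4) has the same sign as -8 < 0, so this is a local maximum.
P(-5/4) = (2)·e^(-5/2) ≈ 0.1642.

0.1642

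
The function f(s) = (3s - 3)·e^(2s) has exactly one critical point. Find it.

f'(s) = 3·e^(2s) + (3s - 3)·2·e^(2s) = (6s - 3)·e^(2s). Since e^(2s) > 0, the only critical point is s = 1/2.
f''(1/2) has the same sign as 6 > 0, so this is a local minimum.
f(1/2) = (-3/2)·e^(1) ≈ -4.0774.

1/2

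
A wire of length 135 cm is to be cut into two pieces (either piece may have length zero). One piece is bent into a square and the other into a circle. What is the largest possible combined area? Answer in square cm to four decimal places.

Let x be the length used for the square. Square side x/4; circle radius (135−x)/(2π).
A(x) = (x/4)² + π·((135−x)/(2π))² = x²/16 + (135−x)²/(4π) for 0 ≤ x ≤ 135. A'(x) = x/8 − (135−x)/(2π) = 0 gives x = 4·135/(π+4) ≈ 75.6134.
A'' > 0, so the interior critical point is a minimum; the maximum is at an endpoint. A(0) = 1450.2994 and A(135) = 1139.0625, so the largest area is 1450.2994.

1450.2994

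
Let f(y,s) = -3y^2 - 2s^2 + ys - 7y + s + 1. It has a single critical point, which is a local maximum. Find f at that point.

∂f/∂y = -6y + s - 7 = 0 and ∂f/∂s = y - 4s + 1 = 0, so (y, s) = (-27/23, -1/23).
The Hessian has f_{yy} = -6, f_{ss} = -4, f_{ys} = 1, giving D = 23 > 0 with f_{yy} < 0, so the point is a local maximum.
f(-27/23, -1/23) = 117/23.

117/23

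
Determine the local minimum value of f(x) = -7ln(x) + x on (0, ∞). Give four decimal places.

-6.6214

f'(x) = -7/x + 1 = 0 gives x = 7.
f''(x) = 7/x², which is positive for x > 0, so this is a local minimum.
f(7) = -7·ln(7) + 7 ≈ -6.6214.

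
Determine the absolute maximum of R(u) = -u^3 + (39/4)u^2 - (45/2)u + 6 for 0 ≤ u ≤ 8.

Differentiating, R'(u) = -3u^2 + (39/2)u - 45/2; which vanishes at u = 3/2 and u = 5.
Compare values at every candidate in [0, 8]: R(0) = 6; R(3/2) = -147/16; R(5) = 49/4; R(8) = -62.
Hence the absolute maximum is 49/4 at u = 5.

49/4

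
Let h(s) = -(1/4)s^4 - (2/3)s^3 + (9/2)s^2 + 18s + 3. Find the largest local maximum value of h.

h'(s) = -s^3 - 2s^2 + 9s + 18 = 0 at s = -3, -2, 3.
Since h''(s) = -3s^2 - 4s + 9, we get h''(-3) = -6 < 0 ⇒ local maximum; h''(-2) = 5 > 0 ⇒ local minimum; h''(3) = -30 < 0 ⇒ local maximum.
So the largest local maximum value is h(3) = 237/4.

237/4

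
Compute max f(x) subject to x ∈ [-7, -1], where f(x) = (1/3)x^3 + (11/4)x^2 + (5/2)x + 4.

223/12

The derivative is x^2 + (11/2)x + 5/2, whose only zero in [-7, -1] is x = -5.
Compare values at every candidate in [-7, -1]: f(-7) = 83/12,  f(-5) = 223/12,  f(-1) = 47/12.
Hence the absolute maximum is 223/12 at x = -5.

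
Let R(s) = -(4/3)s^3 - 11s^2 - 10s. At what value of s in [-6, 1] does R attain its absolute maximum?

-1/2

Differentiating, R'(s) = -4s^2 - 22s - 10; which vanishes at s = -5 and s = -1/2.
Candidates: R(-6) = -48; R(-5) = -175/3; R(-1/2) = 29/12; R(1) = -67/3.
So the maximum is R(-1/2) = 29/12.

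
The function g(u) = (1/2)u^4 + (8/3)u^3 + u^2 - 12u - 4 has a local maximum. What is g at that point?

32/3

g'(u) = 2u^3 + 8u^2 + 2u - 12 = 0 at u = -3, -2, 1.
Since g''(u) = 6u^2 + 16u + 2, we get g''(-3) = 8 > 0 ⇒ local minimum; g''(-2) = -6 < 0 ⇒ local maximum; g''(1) = 24 > 0 ⇒ local minimum.
The local maximum is g(-2) = 32/3.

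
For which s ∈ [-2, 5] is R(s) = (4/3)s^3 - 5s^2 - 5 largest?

5

R'(s) = 4s^2 - 10s, which vanishes at s = 0 and s = 5/2.
Evaluating at the critical points and endpoints: R(-2) = -107/3,  R(0) = -5,  R(5/2) = -185/12,  R(5) = 110/3.
Hence the absolute maximum is 110/3 at s = 5.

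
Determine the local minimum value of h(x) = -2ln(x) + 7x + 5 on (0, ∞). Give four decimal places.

h'(x) = -2/x + 7 = 0 gives x = 2/7.
h''(x) = 2/x², which is positive for x > 0, so this is a local minimum.
h(2/7) = -2·ln(2/7) + 2 + 5 ≈ 9.5055.

9.5055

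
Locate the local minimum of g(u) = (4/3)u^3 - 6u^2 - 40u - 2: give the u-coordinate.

Critical points: g'(u) = 4u^2 - 12u - 40 vanishes at u = -2, 5.
Since g''(u) = 8u - 12, we get g''(-2) = -28 < 0 ⇒ local maximum; g''(5) = 28 > 0 ⇒ local minimum.
Thus g has its local minimum at u = 5, with value -556/3.

5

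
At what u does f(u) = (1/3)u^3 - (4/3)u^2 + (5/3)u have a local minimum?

5/3

f'(u) = u^2 - (8/3)u + 5/3 = 0 at u = 1, 5/3.
Second-derivative test with f''(u) = 2u - 8/3: f''(1) = -2/3 < 0 ⇒ local maximum; f''(5/3) = 2/3 > 0 ⇒ local minimum.
So the local minimum value is f(5/3) = 50/81.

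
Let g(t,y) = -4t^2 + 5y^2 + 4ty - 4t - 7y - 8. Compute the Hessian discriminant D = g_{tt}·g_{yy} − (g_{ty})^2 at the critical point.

∂g/∂t = -8t + 4y - 4 = 0 and ∂g/∂y = 4t + 10y - 7 = 0, so (t, y) = (-1/8, 3/4).
The Hessian has g_{tt} = -8, g_{yy} = 10, g_{ty} = 4, giving D = -96 < 0, so the point is a saddle point.
D = (-8)·(10) − (4)^2 = -96.

-96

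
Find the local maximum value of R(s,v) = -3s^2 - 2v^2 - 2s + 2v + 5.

35/6

∂R/∂s = -6s - 2 = 0 and ∂R/∂v = -4v + 2 = 0, so (s, v) = (-1/3, 1/2).
The Hessian has R_{ss} = -6, R_{vv} = -4, R_{sv} = 0, giving D = 24 > 0 with R_{ss} < 0, so the point is a local maximum.
R(-1/3, 1/2) = 35/6.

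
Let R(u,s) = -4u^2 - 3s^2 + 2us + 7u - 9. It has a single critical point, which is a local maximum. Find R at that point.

-249/44

∂R/∂u = -8u + 2s + 7 = 0 and ∂R/∂s = 2u - 6s = 0, so (u, s) = (21/22, 7/22).
The Hessian has R_{uu} = -8, R_{ss} = -6, R_{us} = 2, giving D = 44 > 0 with R_{uu} < 0, so the point is a local maximum.
R(21/22, 7/22) = -249/44.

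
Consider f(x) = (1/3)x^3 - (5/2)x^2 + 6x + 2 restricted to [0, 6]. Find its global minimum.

2

The derivative is x^2 - 5x + 6, which vanishes at x = 2 and x = 3.
Candidates: f(0) = 2; f(2) = 20/3; f(3) = 13/2; f(6) = 20.
The minimum over the interval is 2, attained at x = 0.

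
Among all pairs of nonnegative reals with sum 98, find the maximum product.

With x + y = 98, the product is P(x) = x(98 − x).
P'(x) = 98 − 2x = 0 gives x = 49; P'' = −2 < 0, so this is the maximum.
P = 49·49 = 2401.

2401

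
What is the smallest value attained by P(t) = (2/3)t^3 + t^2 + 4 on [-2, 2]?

8/3

P'(t) = 2t^2 + 2t, which vanishes at t = -1 and t = 0.
Evaluating at the critical points and endpoints: P(-2) = 8/3, P(-1) = 13/3, P(0) = 4, P(2) = 40/3.
The minimum over the interval is 8/3, attained at t = -2.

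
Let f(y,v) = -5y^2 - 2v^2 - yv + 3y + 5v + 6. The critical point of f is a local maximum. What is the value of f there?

∂f/∂y = -10y - v + 3 = 0 and ∂f/∂v = -y - 4v + 5 = 0, so (y, v) = (7/39, 47/39).
The Hessian has f_{yy} = -10, f_{vv} = -4, f_{yv} = -1, giving D = 39 > 0 with f_{yy} < 0, so the point is a local maximum.
f(7/39, 47/39) = 362/39.

362/39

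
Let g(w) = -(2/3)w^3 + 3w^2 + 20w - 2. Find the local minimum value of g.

-74/3

g'(w) = -2w^2 + 6w + 20 = 0 at w = -2, 5.
Second-derivative test with g''(w) = -4w + 6: g''(-2) = 14 > 0 ⇒ local minimum; g''(5) = -14 < 0 ⇒ local maximum.
The local minimum is g(-2) = -74/3.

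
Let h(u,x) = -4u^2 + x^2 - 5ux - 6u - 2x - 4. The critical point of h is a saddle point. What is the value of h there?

∂h/∂u = -8u - 5x - 6 = 0 and ∂h/∂x = -5u + 2x - 2 = 0, so (u, x) = (-22/41, -14/41).
The Hessian has h_{uu} = -8, h_{xx} = 2, h_{ux} = -5, giving D = -41 < 0, so the point is a saddle point.
h(-22/41, -14/41) = -84/41.

-84/41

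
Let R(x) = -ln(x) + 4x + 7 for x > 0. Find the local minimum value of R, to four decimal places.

R'(x) = -1/x + 4 = 0 gives x = 1/4.
R''(x) = 1/x², which is positive for x > 0, so this is a local minimum.
R(1/4) = -1·ln(1/4) + 1 + 7 ≈ 9.3863.

9.3863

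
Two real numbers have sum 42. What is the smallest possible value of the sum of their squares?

882

With a + b = 42, a^2 + b^2 = a^2 + (42 − a)^2.
The derivative 2a − 2(42 − a) = 4a − 84 vanishes at a = 21; second derivative 4 > 0, a minimum.
The minimum is 2·(21)^2 = 882.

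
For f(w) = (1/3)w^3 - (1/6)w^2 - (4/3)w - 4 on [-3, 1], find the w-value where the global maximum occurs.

f'(w) = w^2 - (1/3)w - 4/3, whose only zero in [-3, 1] is w = -1.
Compare values at every candidate in [-3, 1]: f(-3) = -21/2, f(-1) = -19/6, f(1) = -31/6.
Hence the absolute maximum is -19/6 at w = -1.

-1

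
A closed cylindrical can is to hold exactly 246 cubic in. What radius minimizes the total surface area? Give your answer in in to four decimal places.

With radius r and height h, πr²h = 246 so h = 246/(πr²), and S(r) = 2πr² + 2πrh = 2πr² + 2·246/r.
S'(r) = 4πr − 2·246/r² = 0 ⇒ r³ = 246/(2π), so r ≈ 3.3956 and h = 2r ≈ 6.7912.
S''(r) = 4π + 4·246/r³ > 0, so this is the minimum; S ≈ 217.3391.

3.3956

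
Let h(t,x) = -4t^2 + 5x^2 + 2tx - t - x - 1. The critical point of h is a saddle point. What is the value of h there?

-85/84

∂h/∂t = -8t + 2x - 1 = 0 and ∂h/∂x = 2t + 10x - 1 = 0, so (t, x) = (-2/21, 5/42).
The Hessian has h_{tt} = -8, h_{xx} = 10, h_{tx} = 2, giving D = -84 < 0, so the point is a saddle point.
h(-2/21, 5/42) = -85/84.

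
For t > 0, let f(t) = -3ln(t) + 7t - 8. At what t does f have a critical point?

f'(t) = -3/t + 7 = 0 gives t = 3/7.
f''(t) = 3/t², which is positive for t > 0, so this is a local minimum.
f(3/7) = -3·ln(3/7) + 3 - 8 ≈ -2.4581.

3/7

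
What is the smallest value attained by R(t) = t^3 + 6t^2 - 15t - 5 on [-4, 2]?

-13

Differentiating, R'(t) = 3t^2 + 12t - 15; whose only zero in [-4, 2] is t = 1.
Compare values at every candidate in [-4, 2]: R(-4) = 87, R(1) = -13, R(2) = -3.
Hence the absolute minimum is -13 at t = 1.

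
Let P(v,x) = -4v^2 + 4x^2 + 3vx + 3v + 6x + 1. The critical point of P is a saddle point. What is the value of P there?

-89/73

∂P/∂v = -8v + 3x + 3 = 0 and ∂P/∂x = 3v + 8x + 6 = 0, so (v, x) = (6/73, -57/73).
The Hessian has P_{vv} = -8, P_{xx} = 8, P_{vx} = 3, giving D = -73 < 0, so the point is a saddle point.
P(6/73, -57/73) = -89/73.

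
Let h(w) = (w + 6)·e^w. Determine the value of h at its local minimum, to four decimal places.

By the product rule, h'(w) = (w + 7)·e^w. Since e^w > 0, the only critical point is w = -7.
h''(-7) has the same sign as 1 > 0, so this is a local minimum.
h(-7) = (-1)·e^(-7) ≈ -0.0009.

-0.0009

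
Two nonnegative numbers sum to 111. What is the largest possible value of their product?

With x + y = 111, the product is P(x) = x(111 − x).
P'(x) = 111 − 2x = 0 gives x = 111/2; P'' = −2 < 0, so this is the maximum.
P = 111/2·111/2 = 12321/4.

12321/4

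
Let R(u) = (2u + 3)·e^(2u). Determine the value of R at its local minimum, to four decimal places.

-0.0183

R'(u) = 2·e^(2u) + (2u + 3)·2·e^(2u) = (4u + 8)·e^(2u). Since e^(2u) > 0, the only critical point is u = -2.
R''(-2) has the same sign as 4 > 0, so this is a local minimum.
R(-2) = (-1)·e^(-4) ≈ -0.0183.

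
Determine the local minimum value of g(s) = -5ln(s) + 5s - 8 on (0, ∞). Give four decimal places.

-3.0000

g'(s) = -5/s + 5 = 0 gives s = 1.
g''(s) = 5/s², which is positive for s > 0, so this is a local minimum.
g(1) = -5·ln(1) + 5 - 8 ≈ -3.0000.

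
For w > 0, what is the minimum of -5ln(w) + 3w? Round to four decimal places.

h'(w) = -5/w + 3 = 0 gives w = 5/3.
h''(w) = 5/w², which is positive for w > 0, so this is a local minimum.
h(5/3) = -5·ln(5/3) + 5 ≈ 2.4459.

2.4459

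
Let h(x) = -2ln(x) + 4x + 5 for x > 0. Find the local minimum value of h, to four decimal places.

h'(x) = -2/x + 4 = 0 gives x = 1/2.
h''(x) = 2/x², which is positive for x > 0, so this is a local minimum.
h(1/2) = -2·ln(1/2) + 2 + 5 ≈ 8.3863.

8.3863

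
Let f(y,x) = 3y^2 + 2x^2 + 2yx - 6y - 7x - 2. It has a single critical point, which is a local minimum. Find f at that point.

∂f/∂y = 6y + 2x - 6 = 0 and ∂f/∂x = 2y + 4x - 7 = 0, so (y, x) = (1/2, 3/2).
The Hessian has f_{yy} = 6, f_{xx} = 4, f_{yx} = 2, giving D = 20 > 0 with f_{yy} > 0, so the point is a local minimum.
f(1/2, 3/2) = -35/4.

-35/4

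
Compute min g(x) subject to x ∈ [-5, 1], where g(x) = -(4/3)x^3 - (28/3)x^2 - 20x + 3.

Differentiating, g'(x) = -4x^2 - (56/3)x - 20; which vanishes at x = -3 and x = -5/3.
Evaluating at the critical points and endpoints: g(-5) = 109/3,  g(-3) = 15,  g(-5/3) = 1343/81,  g(1) = -83/3.
So the minimum is g(1) = -83/3.

-83/3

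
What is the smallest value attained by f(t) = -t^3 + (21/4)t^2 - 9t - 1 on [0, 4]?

Differentiating, f'(t) = -3t^2 + (21/2)t - 9; which vanishes at t = 3/2 and t = 2.
Compare values at every candidate in [0, 4]: f(0) = -1; f(3/2) = -97/16; f(2) = -6; f(4) = -17.
The minimum over the interval is -17, attained at t = 4.

-17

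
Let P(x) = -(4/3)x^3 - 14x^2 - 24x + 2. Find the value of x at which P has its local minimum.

-6

Critical points: P'(x) = -4x^2 - 28x - 24 vanishes at x = -6, -1.
Second-derivative test with P''(x) = -8x - 28: P''(-6) = 20 > 0 ⇒ local minimum; P''(-1) = -20 < 0 ⇒ local maximum.
The local minimum is P(-6) = -70.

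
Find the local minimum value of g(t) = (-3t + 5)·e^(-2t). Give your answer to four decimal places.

-0.0197

By the product rule, g'(t) = (6t - 13)·e^(-2t). Since e^(-2t) > 0, the only critical point is t = 13/6.
g''(13/6) has the same sign as 6 > 0, so this is a local minimum.
g(13/6) = (-3/2)·e^(-13/3) ≈ -0.0197.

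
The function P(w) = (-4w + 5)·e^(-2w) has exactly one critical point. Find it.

7/4

By the product rule, P'(w) = (8w - 14)·e^(-2w). Since e^(-2w) > 0, the only critical point is w = 7/4.
P''(7/4) has the same sign as 8 > 0, so this is a local minimum.
P(7/4) = (-2)·e^(-7/2) ≈ -0.0604.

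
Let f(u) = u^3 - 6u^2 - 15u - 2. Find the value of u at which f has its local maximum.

-1

f'(u) = 3u^2 - 12u - 15. Setting f'(u) = 0 gives u ∈ {-1, 5}.
Since f''(u) = 6u - 12, we get f''(-1) = -18 < 0 ⇒ local maximum; f''(5) = 18 > 0 ⇒ local minimum.
Thus f has its local maximum at u = -1, with value 6.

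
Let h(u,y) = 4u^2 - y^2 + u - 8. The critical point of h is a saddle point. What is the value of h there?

∂h/∂u = 8u + 1 = 0 and ∂h/∂y = -2y = 0, so (u, y) = (-1/8, 0).
The Hessian has h_{uu} = 8, h_{yy} = -2, h_{uy} = 0, giving D = -16 < 0, so the point is a saddle point.
h(-1/8, 0) = -129/16.

-129/16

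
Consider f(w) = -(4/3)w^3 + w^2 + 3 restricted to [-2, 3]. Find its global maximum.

Differentiating, f'(w) = -4w^2 + 2w; which vanishes at w = 0 and w = 1/2.
Candidates: f(-2) = 53/3, f(0) = 3, f(1/2) = 37/12, f(3) = -24.
Hence the absolute maximum is 53/3 at w = -2.

53/3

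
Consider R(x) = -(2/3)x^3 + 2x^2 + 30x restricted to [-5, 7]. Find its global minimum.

-54

The derivative is -2x^2 + 4x + 30, which vanishes at x = -3 and x = 5.
Evaluating at the critical points and endpoints: R(-5) = -50/3, R(-3) = -54, R(5) = 350/3, R(7) = 238/3.
The minimum over the interval is -54, attained at x = -3.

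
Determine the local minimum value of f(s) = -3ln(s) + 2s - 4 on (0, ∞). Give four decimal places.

f'(s) = -3/s + 2 = 0 gives s = 3/2.
f''(s) = 3/s², which is positive for s > 0, so this is a local minimum.
f(3/2) = -3·ln(3/2) + 3 - 4 ≈ -2.2164.

-2.2164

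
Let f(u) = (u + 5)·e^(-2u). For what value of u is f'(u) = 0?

-9/2

f'(u) = 1·e^(-2u) + (u + 5)·(-2)·e^(-2u) = (-2u - 9)·e^(-2u). Since e^(-2u) > 0, the only critical point is u = -9/2.
f''(-9/2) has the same sign as -2 < 0, so this is a local maximum.
f(-9/2) = (1/2)·e^(9) ≈ 4051.5420.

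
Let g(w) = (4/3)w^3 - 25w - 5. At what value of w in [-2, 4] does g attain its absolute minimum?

The derivative is 4w^2 - 25, whose only zero in [-2, 4] is w = 5/2.
Evaluating at the critical points and endpoints: g(-2) = 103/3, g(5/2) = -140/3, g(4) = -59/3.
So the minimum is g(5/2) = -140/3.

5/2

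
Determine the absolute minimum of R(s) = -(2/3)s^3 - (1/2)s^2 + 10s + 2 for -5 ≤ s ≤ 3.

Differentiating, R'(s) = -2s^2 - s + 10; which vanishes at s = -5/2 and s = 2.
Compare values at every candidate in [-5, 3]: R(-5) = 137/6, R(-5/2) = -377/24, R(2) = 44/3, R(3) = 19/2.
Hence the absolute minimum is -377/24 at s = -5/2.

-377/24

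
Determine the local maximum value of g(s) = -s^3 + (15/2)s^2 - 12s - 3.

g'(s) = -3s^2 + 15s - 12. Setting g'(s) = 0 gives s ∈ {1, 4}.
Since g''(s) = -6s + 15, we get g''(1) = 9 > 0 ⇒ local minimum; g''(4) = -9 < 0 ⇒ local maximum.
The local maximum is g(4) = 5.

5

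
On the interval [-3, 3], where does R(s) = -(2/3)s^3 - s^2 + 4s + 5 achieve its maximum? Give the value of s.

The derivative is -2s^2 - 2s + 4, which vanishes at s = -2 and s = 1.
Evaluating at the critical points and endpoints: R(-3) = 2,  R(-2) = -5/3,  R(1) = 22/3,  R(3) = -10.
The maximum over the interval is 22/3, attained at s = 1.

1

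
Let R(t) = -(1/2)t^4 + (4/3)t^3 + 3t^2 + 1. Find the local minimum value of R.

1

Critical points: R'(t) = -2t^3 + 4t^2 + 6t vanishes at t = -1, 0, 3.
Since R''(t) = -6t^2 + 8t + 6, we get R''(-1) = -8 < 0 ⇒ local maximum; R''(0) = 6 > 0 ⇒ local minimum; R''(3) = -24 < 0 ⇒ local maximum.
The local minimum is R(0) = 1.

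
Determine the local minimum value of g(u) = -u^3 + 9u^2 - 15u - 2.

g'(u) = -3u^2 + 18u - 15. Setting g'(u) = 0 gives u ∈ {1, 5}.
Since g''(u) = -6u + 18, we get g''(1) = 12 > 0 ⇒ local minimum; g''(5) = -12 < 0 ⇒ local maximum.
Thus g has its local minimum at u = 1, with value -9.

-9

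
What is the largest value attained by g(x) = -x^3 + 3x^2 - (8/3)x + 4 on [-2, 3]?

88/3

Differentiating, g'(x) = -3x^2 + 6x - 8/3; which vanishes at x = 2/3 and x = 4/3.
Evaluating at the critical points and endpoints: g(-2) = 88/3; g(2/3) = 88/27; g(4/3) = 92/27; g(3) = -4.
The maximum over the interval is 88/3, attained at x = -2.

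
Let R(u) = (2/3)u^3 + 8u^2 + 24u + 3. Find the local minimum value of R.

-55/3

R'(u) = 2u^2 + 16u + 24 = 0 at u = -6, -2.
R''(u) = 4u + 16. R''(-6) = -8 < 0 ⇒ local maximum; R''(-2) = 8 > 0 ⇒ local minimum.
Thus R has its local minimum at u = -2, with value -55/3.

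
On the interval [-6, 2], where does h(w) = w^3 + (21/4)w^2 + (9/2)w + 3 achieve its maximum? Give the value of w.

2

Differentiating, h'(w) = 3w^2 + (21/2)w + 9/2; which vanishes at w = -3 and w = -1/2.
Compare values at every candidate in [-6, 2]: h(-6) = -51; h(-3) = 39/4; h(-1/2) = 31/16; h(2) = 41.
Hence the absolute maximum is 41 at w = 2.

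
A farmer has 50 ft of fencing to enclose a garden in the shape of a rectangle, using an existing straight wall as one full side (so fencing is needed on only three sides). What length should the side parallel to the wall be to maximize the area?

Let the sides perpendicular to the wall have length x and the parallel side y, so 2x + y = 50 and the area is A = xy = x(50 − 2x).
A'(x) = 50 − 4x = 0 gives x = 25/2, and A''(x) = −4 < 0 confirms a maximum.
Then y = 50 − 2·25/2 = 25 and A = 625/2.

25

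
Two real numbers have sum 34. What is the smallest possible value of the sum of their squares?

With a + b = 34, a^2 + b^2 = a^2 + (34 − a)^2.
The derivative 2a − 2(34 − a) = 4a − 68 vanishes at a = 17; second derivative 4 > 0, a minimum.
The minimum is 2·(17)^2 = 578.

578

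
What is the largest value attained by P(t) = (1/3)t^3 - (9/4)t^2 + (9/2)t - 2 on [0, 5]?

71/12

P'(t) = t^2 - (9/2)t + 9/2, which vanishes at t = 3/2 and t = 3.
Evaluating at the critical points and endpoints: P(0) = -2, P(3/2) = 13/16, P(3) = 1/4, P(5) = 71/12.
So the maximum is P(5) = 71/12.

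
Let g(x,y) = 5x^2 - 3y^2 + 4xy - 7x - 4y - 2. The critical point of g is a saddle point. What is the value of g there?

∂g/∂x = 10x + 4y - 7 = 0 and ∂g/∂y = 4x - 6y - 4 = 0, so (x, y) = (29/38, -3/19).
The Hessian has g_{xx} = 10, g_{yy} = -6, g_{xy} = 4, giving D = -76 < 0, so the point is a saddle point.
g(29/38, -3/19) = -331/76.

-331/76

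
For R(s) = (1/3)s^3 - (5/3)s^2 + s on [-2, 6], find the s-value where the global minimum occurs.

-2

R'(s) = s^2 - (10/3)s + 1, which vanishes at s = 1/3 and s = 3.
Candidates: R(-2) = -34/3, R(1/3) = 13/81, R(3) = -3, R(6) = 18.
The minimum over the interval is -34/3, attained at s = -2.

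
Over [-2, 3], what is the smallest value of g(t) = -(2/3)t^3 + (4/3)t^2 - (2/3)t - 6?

-14

Differentiating, g'(t) = -2t^2 + (8/3)t - 2/3; which vanishes at t = 1/3 and t = 1.
Compare values at every candidate in [-2, 3]: g(-2) = 6; g(1/3) = -494/81; g(1) = -6; g(3) = -14.
Hence the absolute minimum is -14 at t = 3.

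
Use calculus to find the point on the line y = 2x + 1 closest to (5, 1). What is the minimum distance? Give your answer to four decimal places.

4.4721

Minimize D(x)^2 = (x - 5)^2 + (2x)^2.
d/dx[D^2] = 2(x - 5) + 2·2·(2x) = 0 ⇒ x = 1.
Then y = 3 and the distance is √(20) ≈ 4.4721.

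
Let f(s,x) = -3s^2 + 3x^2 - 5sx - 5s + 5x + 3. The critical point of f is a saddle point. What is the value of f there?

∂f/∂s = -6s - 5x - 5 = 0 and ∂f/∂x = -5s + 6x + 5 = 0, so (s, x) = (-5/61, -55/61).
The Hessian has f_{ss} = -6, f_{xx} = 6, f_{sx} = -5, giving D = -61 < 0, so the point is a saddle point.
f(-5/61, -55/61) = 58/61.

58/61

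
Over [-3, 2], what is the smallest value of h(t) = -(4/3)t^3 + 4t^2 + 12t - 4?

Differentiating, h'(t) = -4t^2 + 8t + 12; whose only zero in [-3, 2] is t = -1.
Evaluating at the critical points and endpoints: h(-3) = 32, h(-1) = -32/3, h(2) = 76/3.
The minimum over the interval is -32/3, attained at t = -1.

-32/3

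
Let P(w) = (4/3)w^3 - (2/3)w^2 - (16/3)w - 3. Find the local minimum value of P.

-659/81

Critical points: P'(w) = 4w^2 - (4/3)w - 16/3 vanishes at w = -1, 4/3.
Since P''(w) = 8w - 4/3, we get P''(-1) = -28/3 < 0 ⇒ local maximum; P''(4/3) = 28/3 > 0 ⇒ local minimum.
So the local minimum value is P(4/3) = -659/81.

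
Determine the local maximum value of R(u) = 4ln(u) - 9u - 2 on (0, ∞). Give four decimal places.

-9.2437

R'(u) = 4/u − 9 = 0 gives u = 4/9.
R''(u) = -4/u², which is negative for u > 0, so this is a local maximum.
R(4/9) = 4·ln(4/9) - 4 - 2 ≈ -9.2437.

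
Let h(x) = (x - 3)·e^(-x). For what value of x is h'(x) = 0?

h'(x) = 1·e^(-x) + (x - 3)·(-1)·e^(-x) = (-x + 4)·e^(-x). Since e^(-x) > 0, the only critical point is x = 4.
h''(4) has the same sign as -1 < 0, so this is a local maximum.
h(4) = (1)·e^(-4) ≈ 0.0183.

4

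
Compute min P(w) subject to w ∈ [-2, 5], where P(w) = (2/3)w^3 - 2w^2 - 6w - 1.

-19

P'(w) = 2w^2 - 4w - 6, which vanishes at w = -1 and w = 3.
Compare values at every candidate in [-2, 5]: P(-2) = -7/3,  P(-1) = 7/3,  P(3) = -19,  P(5) = 7/3.
The minimum over the interval is -19, attained at w = 3.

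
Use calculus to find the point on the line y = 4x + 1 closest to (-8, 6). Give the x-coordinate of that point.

12/17

Minimize D(x)^2 = (x + 8)^2 + (4x - 5)^2.
d/dx[D^2] = 2(x + 8) + 2·4·(4x - 5) = 0 ⇒ x = 12/17.
Then y = 65/17 and the distance is √(1369/17) ≈ 8.9738.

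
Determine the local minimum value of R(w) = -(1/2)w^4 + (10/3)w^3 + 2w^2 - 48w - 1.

-155/2

Critical points: R'(w) = -2w^3 + 10w^2 + 4w - 48 vanishes at w = -2, 3, 4.
R''(w) = -6w^2 + 20w + 4. R''(-2) = -60 < 0 ⇒ local maximum; R''(3) = 10 > 0 ⇒ local minimum; R''(4) = -12 < 0 ⇒ local maximum.
Thus R has its local minimum at w = 3, with value -155/2.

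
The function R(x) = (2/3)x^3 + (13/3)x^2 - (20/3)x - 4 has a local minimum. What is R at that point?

-512/81

R'(x) = 2x^2 + (26/3)x - 20/3 = 0 at x = -5, 2/3.
Since R''(x) = 4x + 26/3, we get R''(-5) = -34/3 < 0 ⇒ local maximum; R''(2/3) = 34/3 > 0 ⇒ local minimum.
So the local minimum value is R(2/3) = -512/81.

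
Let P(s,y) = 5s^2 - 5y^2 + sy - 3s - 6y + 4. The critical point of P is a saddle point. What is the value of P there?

521/101

∂P/∂s = 10s + y - 3 = 0 and ∂P/∂y = s - 10y - 6 = 0, so (s, y) = (36/101, -57/101).
The Hessian has P_{ss} = 10, P_{yy} = -10, P_{sy} = 1, giving D = -101 < 0, so the point is a saddle point.
P(36/101, -57/101) = 521/101.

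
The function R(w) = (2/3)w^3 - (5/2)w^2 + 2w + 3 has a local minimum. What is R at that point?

R'(w) = 2w^2 - 5w + 2 = 0 at w = 1/2, 2.
Second-derivative test with R''(w) = 4w - 5: R''(1/2) = -3 < 0 ⇒ local maximum; R''(2) = 3 > 0 ⇒ local minimum.
The local minimum is R(2) = 7/3.

7/3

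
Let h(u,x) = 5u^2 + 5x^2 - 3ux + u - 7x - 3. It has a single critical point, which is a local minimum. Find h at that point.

∂h/∂u = 10u - 3x + 1 = 0 and ∂h/∂x = -3u + 10x - 7 = 0, so (u, x) = (11/91, 67/91).
The Hessian has h_{uu} = 10, h_{xx} = 10, h_{ux} = -3, giving D = 91 > 0 with h_{uu} > 0, so the point is a local minimum.
h(11/91, 67/91) = -502/91.

-502/91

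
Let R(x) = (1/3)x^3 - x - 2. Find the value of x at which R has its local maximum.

R'(x) = x^2 - 1. Setting R'(x) = 0 gives x ∈ {-1, 1}.
Second-derivative test with R''(x) = 2x: R''(-1) = -2 < 0 ⇒ local maximum; R''(1) = 2 > 0 ⇒ local minimum.
The local maximum is R(-1) = -4/3.

-1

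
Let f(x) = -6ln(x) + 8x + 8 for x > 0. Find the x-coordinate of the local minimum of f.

f'(x) = -6/x + 8 = 0 gives x = 3/4.
f''(x) = 6/x², which is positive for x > 0, so this is a local minimum.
f(3/4) = -6·ln(3/4) + 6 + 8 ≈ 15.7261.

3/4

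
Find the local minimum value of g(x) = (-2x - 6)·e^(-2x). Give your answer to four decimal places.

g'(x) = (-2)·e^(-2x) + (-2x - 6)·(-2)·e^(-2x) = (4x + 10)·e^(-2x). Since e^(-2x) > 0, the only critical point is x = -5/2.
g''(-5/2) has the same sign as 4 > 0, so this is a local minimum.
g(-5/2) = (-1)·e^(5) ≈ -148.4132.

-148.4132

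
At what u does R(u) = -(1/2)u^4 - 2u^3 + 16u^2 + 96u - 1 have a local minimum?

R'(u) = -2u^3 - 6u^2 + 32u + 96 = 0 at u = -4, -3, 4.
Since R''(u) = -6u^2 - 12u + 32, we get R''(-4) = -16 < 0 ⇒ local maximum; R''(-3) = 14 > 0 ⇒ local minimum; R''(4) = -112 < 0 ⇒ local maximum.
So the local minimum value is R(-3) = -263/2.

-3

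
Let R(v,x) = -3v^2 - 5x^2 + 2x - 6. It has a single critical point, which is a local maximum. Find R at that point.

-29/5

∂R/∂v = -6v = 0 and ∂R/∂x = -10x + 2 = 0, so (v, x) = (0, 1/5).
The Hessian has R_{vv} = -6, R_{xx} = -10, R_{vx} = 0, giving D = 60 > 0 with R_{vv} < 0, so the point is a local maximum.
R(0, 1/5) = -29/5.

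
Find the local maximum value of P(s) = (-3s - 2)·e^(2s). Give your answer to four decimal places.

P'(s) = (-3)·e^(2s) + (-3s - 2)·2·e^(2s) = (-6s - 7)·e^(2s). Since e^(2s) > 0, the only critical point is s = -7/6.
P''(-7/6) has the same sign as -6 < 0, so this is a local maximum.
P(-7/6) = (3/2)·e^(-7/3) ≈ 0.1455.

0.1455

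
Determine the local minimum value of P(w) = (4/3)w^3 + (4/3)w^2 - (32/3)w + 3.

-461/81

P'(w) = 4w^2 + (8/3)w - 32/3. Setting P'(w) = 0 gives w ∈ {-2, 4/3}.
Second-derivative test with P''(w) = 8w + 8/3: P''(-2) = -40/3 < 0 ⇒ local maximum; P''(4/3) = 40/3 > 0 ⇒ local minimum.
So the local minimum value is P(4/3) = -461/81.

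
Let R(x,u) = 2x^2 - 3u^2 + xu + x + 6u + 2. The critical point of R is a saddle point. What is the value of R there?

113/25

∂R/∂x = 4x + u + 1 = 0 and ∂R/∂u = x - 6u + 6 = 0, so (x, u) = (-12/25, 23/25).
The Hessian has R_{xx} = 4, R_{uu} = -6, R_{xu} = 1, giving D = -25 < 0, so the point is a saddle point.
R(-12/25, 23/25) = 113/25.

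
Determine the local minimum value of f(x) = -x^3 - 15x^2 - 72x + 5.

f'(x) = -3x^2 - 30x - 72. Setting f'(x) = 0 gives x ∈ {-6, -4}.
Since f''(x) = -6x - 30, we get f''(-6) = 6 > 0 ⇒ local minimum; f''(-4) = -6 < 0 ⇒ local maximum.
So the local minimum value is f(-6) = 113.

113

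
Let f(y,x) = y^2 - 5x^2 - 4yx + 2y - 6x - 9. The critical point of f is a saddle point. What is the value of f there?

∂f/∂y = 2y - 4x + 2 = 0 and ∂f/∂x = -4y - 10x - 6 = 0, so (y, x) = (-11/9, -1/9).
The Hessian has f_{yy} = 2, f_{xx} = -10, f_{yx} = -4, giving D = -36 < 0, so the point is a saddle point.
f(-11/9, -1/9) = -89/9.

-89/9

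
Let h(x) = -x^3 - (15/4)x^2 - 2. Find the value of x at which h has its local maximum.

0

h'(x) = -3x^2 - (15/2)x. Setting h'(x) = 0 gives x ∈ {-5/2, 0}.
h''(x) = -6x - 15/2. h''(-5/2) = 15/2 > 0 ⇒ local minimum; h''(0) = -15/2 < 0 ⇒ local maximum.
The local maximum is h(0) = -2.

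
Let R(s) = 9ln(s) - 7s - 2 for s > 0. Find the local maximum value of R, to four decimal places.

-8.7382

R'(s) = 9/s − 7 = 0 gives s = 9/7.
R''(s) = -9/s², which is negative for s > 0, so this is a local maximum.
R(9/7) = 9·ln(9/7) - 9 - 2 ≈ -8.7382.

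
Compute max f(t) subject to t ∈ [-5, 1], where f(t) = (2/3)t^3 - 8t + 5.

Differentiating, f'(t) = 2t^2 - 8; whose only zero in [-5, 1] is t = -2.
Evaluating at the critical points and endpoints: f(-5) = -115/3,  f(-2) = 47/3,  f(1) = -7/3.
So the maximum is f(-2) = 47/3.

47/3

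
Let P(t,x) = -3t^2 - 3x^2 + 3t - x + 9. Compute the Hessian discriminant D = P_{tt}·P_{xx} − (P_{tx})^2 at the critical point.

36

∂P/∂t = -6t + 3 = 0 and ∂P/∂x = -6x - 1 = 0, so (t, x) = (1/2, -1/6).
The Hessian has P_{tt} = -6, P_{xx} = -6, P_{tx} = 0, giving D = 36 > 0 with P_{tt} < 0, so the point is a local maximum.
D = (-6)·(-6) − (0)^2 = 36.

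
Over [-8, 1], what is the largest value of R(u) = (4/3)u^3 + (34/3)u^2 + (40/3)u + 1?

R'(u) = 4u^2 + (68/3)u + 40/3, which vanishes at u = -5 and u = -2/3.
Evaluating at the critical points and endpoints: R(-8) = -63; R(-5) = 51; R(-2/3) = -263/81; R(1) = 27.
Hence the absolute maximum is 51 at u = -5.

51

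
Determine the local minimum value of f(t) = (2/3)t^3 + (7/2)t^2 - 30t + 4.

Critical points: f'(t) = 2t^2 + 7t - 30 vanishes at t = -6, 5/2.
Second-derivative test with f''(t) = 4t + 7: f''(-6) = -17 < 0 ⇒ local maximum; f''(5/2) = 17 > 0 ⇒ local minimum.
Thus f has its local minimum at t = 5/2, with value -929/24.

-929/24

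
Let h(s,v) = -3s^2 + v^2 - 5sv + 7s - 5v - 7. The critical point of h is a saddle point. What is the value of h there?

∂h/∂s = -6s - 5v + 7 = 0 and ∂h/∂v = -5s + 2v - 5 = 0, so (s, v) = (-11/37, 65/37).
The Hessian has h_{ss} = -6, h_{vv} = 2, h_{sv} = -5, giving D = -37 < 0, so the point is a saddle point.
h(-11/37, 65/37) = -460/37.

-460/37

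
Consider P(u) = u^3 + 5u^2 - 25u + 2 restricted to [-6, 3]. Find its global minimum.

The derivative is 3u^2 + 10u - 25, which vanishes at u = -5 and u = 5/3.
Candidates: P(-6) = 116; P(-5) = 127; P(5/3) = -571/27; P(3) = -1.
The minimum over the interval is -571/27, attained at u = 5/3.

-571/27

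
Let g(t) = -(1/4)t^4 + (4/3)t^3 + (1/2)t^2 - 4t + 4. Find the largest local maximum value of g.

52/3

g'(t) = -t^3 + 4t^2 + t - 4 = 0 at t = -1, 1, 4.
Since g''(t) = -3t^2 + 8t + 1, we get g''(-1) = -10 < 0 ⇒ local maximum; g''(1) = 6 > 0 ⇒ local minimum; g''(4) = -15 < 0 ⇒ local maximum.
So the largest local maximum value is g(4) = 52/3.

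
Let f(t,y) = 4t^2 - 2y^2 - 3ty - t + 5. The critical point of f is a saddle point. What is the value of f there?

∂f/∂t = 8t - 3y - 1 = 0 and ∂f/∂y = -3t - 4y = 0, so (t, y) = (4/41, -3/41).
The Hessian has f_{tt} = 8, f_{yy} = -4, f_{ty} = -3, giving D = -41 < 0, so the point is a saddle point.
f(4/41, -3/41) = 203/41.

203/41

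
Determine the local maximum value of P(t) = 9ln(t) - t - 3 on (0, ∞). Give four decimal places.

7.7750

P'(t) = 9/t − 1 = 0 gives t = 9.
P''(t) = -9/t², which is negative for t > 0, so this is a local maximum.
P(9) = 9·ln(9) - 9 - 3 ≈ 7.7750.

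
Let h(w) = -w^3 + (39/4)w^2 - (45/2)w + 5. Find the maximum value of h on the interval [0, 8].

45/4

h'(w) = -3w^2 + (39/2)w - 45/2, which vanishes at w = 3/2 and w = 5.
Candidates: h(0) = 5,  h(3/2) = -163/16,  h(5) = 45/4,  h(8) = -63.
Hence the absolute maximum is 45/4 at w = 5.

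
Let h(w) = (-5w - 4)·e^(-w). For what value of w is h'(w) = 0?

Differentiating with the product rule gives h'(w) = (5w - 1)·e^(-w). Since e^(-w) > 0, the only critical point is w = 1/5.
h''(1/5) has the same sign as 5 > 0, so this is a local minimum.
h(1/5) = (-5)·e^(-1/5) ≈ -4.0937.

1/5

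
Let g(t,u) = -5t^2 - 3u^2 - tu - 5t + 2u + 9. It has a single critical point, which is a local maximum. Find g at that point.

636/59

∂g/∂t = -10t - u - 5 = 0 and ∂g/∂u = -t - 6u + 2 = 0, so (t, u) = (-32/59, 25/59).
The Hessian has g_{tt} = -10, g_{uu} = -6, g_{tu} = -1, giving D = 59 > 0 with g_{tt} < 0, so the point is a local maximum.
g(-32/59, 25/59) = 636/59.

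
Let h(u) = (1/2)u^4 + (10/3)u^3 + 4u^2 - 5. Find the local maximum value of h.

-23/6

Critical points: h'(u) = 2u^3 + 10u^2 + 8u vanishes at u = -4, -1, 0.
Since h''(u) = 6u^2 + 20u + 8, we get h''(-4) = 24 > 0 ⇒ local minimum; h''(-1) = -6 < 0 ⇒ local maximum; h''(0) = 8 > 0 ⇒ local minimum.
So the local maximum value is h(-1) = -23/6.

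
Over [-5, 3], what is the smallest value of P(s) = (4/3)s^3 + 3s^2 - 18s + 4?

-47/4

P'(s) = 4s^2 + 6s - 18, which vanishes at s = -3 and s = 3/2.
Compare values at every candidate in [-5, 3]: P(-5) = 7/3; P(-3) = 49; P(3/2) = -47/4; P(3) = 13.
Hence the absolute minimum is -47/4 at s = 3/2.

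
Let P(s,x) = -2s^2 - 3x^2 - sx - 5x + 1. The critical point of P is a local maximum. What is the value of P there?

73/23

∂P/∂s = -4s - x = 0 and ∂P/∂x = -s - 6x - 5 = 0, so (s, x) = (5/23, -20/23).
The Hessian has P_{ss} = -4, P_{xx} = -6, P_{sx} = -1, giving D = 23 > 0 with P_{ss} < 0, so the point is a local maximum.
P(5/23, -20/23) = 73/23.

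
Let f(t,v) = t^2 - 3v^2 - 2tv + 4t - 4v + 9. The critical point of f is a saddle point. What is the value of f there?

5

∂f/∂t = 2t - 2v + 4 = 0 and ∂f/∂v = -2t - 6v - 4 = 0, so (t, v) = (-2, 0).
The Hessian has f_{tt} = 2, f_{vv} = -6, f_{tv} = -2, giving D = -16 < 0, so the point is a saddle point.
f(-2, 0) = 5.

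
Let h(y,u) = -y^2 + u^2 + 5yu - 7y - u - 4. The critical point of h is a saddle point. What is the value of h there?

-103/29

∂h/∂y = -2y + 5u - 7 = 0 and ∂h/∂u = 5y + 2u - 1 = 0, so (y, u) = (-9/29, 37/29).
The Hessian has h_{yy} = -2, h_{uu} = 2, h_{yu} = 5, giving D = -29 < 0, so the point is a saddle point.
h(-9/29, 37/29) = -103/29.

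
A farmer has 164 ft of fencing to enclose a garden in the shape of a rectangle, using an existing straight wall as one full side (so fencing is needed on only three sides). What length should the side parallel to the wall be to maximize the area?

Let the sides perpendicular to the wall have length x and the parallel side y, so 2x + y = 164 and the area is A = xy = x(164 − 2x).
A'(x) = 164 − 4x = 0 gives x = 41, and A''(x) = −4 < 0 confirms a maximum.
Then y = 164 − 2·41 = 82 and A = 3362.

82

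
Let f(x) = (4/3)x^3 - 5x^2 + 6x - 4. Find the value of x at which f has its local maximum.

f'(x) = 4x^2 - 10x + 6. Setting f'(x) = 0 gives x ∈ {1, 3/2}.
Second-derivative test with f''(x) = 8x - 10: f''(1) = -2 < 0 ⇒ local maximum; f''(3/2) = 2 > 0 ⇒ local minimum.
So the local maximum value is f(1) = -5/3.

1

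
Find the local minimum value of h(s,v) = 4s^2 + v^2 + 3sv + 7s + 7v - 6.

-20

∂h/∂s = 8s + 3v + 7 = 0 and ∂h/∂v = 3s + 2v + 7 = 0, so (s, v) = (1, -5).
The Hessian has h_{ss} = 8, h_{vv} = 2, h_{sv} = 3, giving D = 7 > 0 with h_{ss} > 0, so the point is a local minimum.
h(1, -5) = -20.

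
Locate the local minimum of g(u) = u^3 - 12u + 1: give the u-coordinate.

2

g'(u) = 3u^2 - 12 = 0 at u = -2, 2.
Second-derivative test with g''(u) = 6u: g''(-2) = -12 < 0 ⇒ local maximum; g''(2) = 12 > 0 ⇒ local minimum.
The local minimum is g(2) = -15.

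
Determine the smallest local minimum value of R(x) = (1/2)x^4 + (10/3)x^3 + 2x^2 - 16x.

-61/6

Critical points: R'(x) = 2x^3 + 10x^2 + 4x - 16 vanishes at x = -4, -2, 1.
Second-derivative test with R''(x) = 6x^2 + 20x + 4: R''(-4) = 20 > 0 ⇒ local minimum; R''(-2) = -12 < 0 ⇒ local maximum; R''(1) = 30 > 0 ⇒ local minimum.
Thus R has its smallest local minimum at x = 1, with value -61/6.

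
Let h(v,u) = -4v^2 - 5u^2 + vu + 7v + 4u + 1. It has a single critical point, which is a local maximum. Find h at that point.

∂h/∂v = -8v + u + 7 = 0 and ∂h/∂u = v - 10u + 4 = 0, so (v, u) = (74/79, 39/79).
The Hessian has h_{vv} = -8, h_{uu} = -10, h_{vu} = 1, giving D = 79 > 0 with h_{vv} < 0, so the point is a local maximum.
h(74/79, 39/79) = 416/79.

416/79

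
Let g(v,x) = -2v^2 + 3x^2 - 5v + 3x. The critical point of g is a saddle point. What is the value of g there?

19/8

∂g/∂v = -4v - 5 = 0 and ∂g/∂x = 6x + 3 = 0, so (v, x) = (-5/4, -1/2).
The Hessian has g_{vv} = -4, g_{xx} = 6, g_{vx} = 0, giving D = -24 < 0, so the point is a saddle point.
g(-5/4, -1/2) = 19/8.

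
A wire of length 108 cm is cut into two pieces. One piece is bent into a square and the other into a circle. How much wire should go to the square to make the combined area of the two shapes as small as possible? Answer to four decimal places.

60.4907

Let x be the length used for the square. Square side x/4; circle radius (108−x)/(2π).
A(x) = (x/4)² + π·((108−x)/(2π))² = x²/16 + (108−x)²/(4π) for 0 ≤ x ≤ 108. A'(x) = x/8 − (108−x)/(2π) = 0 gives x = 4·108/(π+4) ≈ 60.4907.
A'' = 1/8 + 1/(2π) > 0, so this gives the minimum combined area; x ≈ 60.4907 cm to the square.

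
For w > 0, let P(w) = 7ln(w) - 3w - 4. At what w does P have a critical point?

7/3

P'(w) = 7/w − 3 = 0 gives w = 7/3.
P''(w) = -7/w², which is negative for w > 0, so this is a local maximum.
P(7/3) = 7·ln(7/3) - 7 - 4 ≈ -5.0689.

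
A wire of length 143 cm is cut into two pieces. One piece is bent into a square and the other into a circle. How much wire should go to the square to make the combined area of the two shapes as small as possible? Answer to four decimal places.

Let x be the length used for the square. Square side x/4; circle radius (143−x)/(2π).
A(x) = (x/4)² + π·((143−x)/(2π))² = x²/16 + (143−x)²/(4π) for 0 ≤ x ≤ 143. A'(x) = x/8 − (143−x)/(2π) = 0 gives x = 4·143/(π+4) ≈ 80.0942.
A'' = 1/8 + 1/(2π) > 0, so this gives the minimum combined area; x ≈ 80.0942 cm to the square.

80.0942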